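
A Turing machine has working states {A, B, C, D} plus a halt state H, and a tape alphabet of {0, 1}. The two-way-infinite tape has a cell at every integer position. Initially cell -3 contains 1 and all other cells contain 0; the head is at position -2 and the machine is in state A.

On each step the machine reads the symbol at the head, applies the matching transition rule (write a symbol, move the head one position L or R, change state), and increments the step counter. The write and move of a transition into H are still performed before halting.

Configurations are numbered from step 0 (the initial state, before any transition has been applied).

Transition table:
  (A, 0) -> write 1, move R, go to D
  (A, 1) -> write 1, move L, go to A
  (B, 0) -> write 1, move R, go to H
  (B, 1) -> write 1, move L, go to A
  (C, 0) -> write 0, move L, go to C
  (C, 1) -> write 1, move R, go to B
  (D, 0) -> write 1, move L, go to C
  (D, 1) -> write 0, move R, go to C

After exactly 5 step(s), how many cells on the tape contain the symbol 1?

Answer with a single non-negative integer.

Step 1: in state A at pos -2, read 0 -> (A,0)->write 1,move R,goto D. Now: state=D, head=-1, tape[-4..0]=01100 (head:    ^)
Step 2: in state D at pos -1, read 0 -> (D,0)->write 1,move L,goto C. Now: state=C, head=-2, tape[-4..0]=01110 (head:   ^)
Step 3: in state C at pos -2, read 1 -> (C,1)->write 1,move R,goto B. Now: state=B, head=-1, tape[-4..0]=01110 (head:    ^)
Step 4: in state B at pos -1, read 1 -> (B,1)->write 1,move L,goto A. Now: state=A, head=-2, tape[-4..0]=01110 (head:   ^)
Step 5: in state A at pos -2, read 1 -> (A,1)->write 1,move L,goto A. Now: state=A, head=-3, tape[-4..0]=01110 (head:  ^)
Cells containing 1 after step 5: {-3, -2, -1} -> 3 cell(s)

Answer: 3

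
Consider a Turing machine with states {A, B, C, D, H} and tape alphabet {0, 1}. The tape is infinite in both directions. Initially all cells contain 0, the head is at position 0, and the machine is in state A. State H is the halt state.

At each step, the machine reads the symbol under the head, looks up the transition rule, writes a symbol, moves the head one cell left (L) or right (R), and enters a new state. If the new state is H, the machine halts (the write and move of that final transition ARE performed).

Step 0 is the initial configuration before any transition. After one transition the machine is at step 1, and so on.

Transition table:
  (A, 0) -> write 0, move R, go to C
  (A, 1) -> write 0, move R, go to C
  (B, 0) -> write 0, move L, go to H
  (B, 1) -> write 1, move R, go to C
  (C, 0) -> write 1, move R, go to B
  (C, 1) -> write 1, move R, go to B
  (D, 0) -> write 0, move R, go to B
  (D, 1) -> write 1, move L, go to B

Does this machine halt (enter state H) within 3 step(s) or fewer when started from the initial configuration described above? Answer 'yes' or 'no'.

Answer: yes

Derivation:
Step 1: in state A at pos 0, read 0 -> (A,0)->write 0,move R,goto C. Now: state=C, head=1, tape[-1..2]=0000 (head:   ^)
Step 2: in state C at pos 1, read 0 -> (C,0)->write 1,move R,goto B. Now: state=B, head=2, tape[-1..3]=00100 (head:    ^)
Step 3: in state B at pos 2, read 0 -> (B,0)->write 0,move L,goto H. Now: state=H, head=1, tape[-1..3]=00100 (head:   ^)
State H reached at step 3; 3 <= 3 -> yes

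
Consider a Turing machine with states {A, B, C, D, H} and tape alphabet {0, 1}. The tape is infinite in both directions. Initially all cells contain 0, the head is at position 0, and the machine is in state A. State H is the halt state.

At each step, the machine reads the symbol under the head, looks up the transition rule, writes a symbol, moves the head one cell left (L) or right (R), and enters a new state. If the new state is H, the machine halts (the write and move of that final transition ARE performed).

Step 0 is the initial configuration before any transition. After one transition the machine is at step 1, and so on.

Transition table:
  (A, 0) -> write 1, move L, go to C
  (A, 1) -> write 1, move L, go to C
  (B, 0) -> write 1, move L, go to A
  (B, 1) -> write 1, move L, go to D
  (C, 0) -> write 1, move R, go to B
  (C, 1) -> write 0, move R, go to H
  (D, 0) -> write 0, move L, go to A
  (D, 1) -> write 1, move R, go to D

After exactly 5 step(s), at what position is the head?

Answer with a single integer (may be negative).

Answer: 1

Derivation:
Step 1: in state A at pos 0, read 0 -> (A,0)->write 1,move L,goto C. Now: state=C, head=-1, tape[-2..1]=0010 (head:  ^)
Step 2: in state C at pos -1, read 0 -> (C,0)->write 1,move R,goto B. Now: state=B, head=0, tape[-2..1]=0110 (head:   ^)
Step 3: in state B at pos 0, read 1 -> (B,1)->write 1,move L,goto D. Now: state=D, head=-1, tape[-2..1]=0110 (head:  ^)
Step 4: in state D at pos -1, read 1 -> (D,1)->write 1,move R,goto D. Now: state=D, head=0, tape[-2..1]=0110 (head:   ^)
Step 5: in state D at pos 0, read 1 -> (D,1)->write 1,move R,goto D. Now: state=D, head=1, tape[-2..2]=01100 (head:    ^)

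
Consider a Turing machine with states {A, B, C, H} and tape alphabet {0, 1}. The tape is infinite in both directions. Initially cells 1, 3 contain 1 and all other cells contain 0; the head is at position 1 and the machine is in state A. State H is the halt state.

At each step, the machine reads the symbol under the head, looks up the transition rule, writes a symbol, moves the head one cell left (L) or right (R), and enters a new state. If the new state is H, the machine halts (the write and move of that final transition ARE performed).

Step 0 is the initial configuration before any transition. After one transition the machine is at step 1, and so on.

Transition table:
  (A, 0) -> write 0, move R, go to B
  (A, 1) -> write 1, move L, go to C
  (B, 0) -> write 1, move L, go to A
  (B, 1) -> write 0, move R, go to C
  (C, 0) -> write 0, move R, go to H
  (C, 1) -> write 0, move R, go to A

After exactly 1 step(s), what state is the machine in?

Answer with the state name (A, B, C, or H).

Step 1: in state A at pos 1, read 1 -> (A,1)->write 1,move L,goto C. Now: state=C, head=0, tape[-1..4]=001010 (head:  ^)

Answer: C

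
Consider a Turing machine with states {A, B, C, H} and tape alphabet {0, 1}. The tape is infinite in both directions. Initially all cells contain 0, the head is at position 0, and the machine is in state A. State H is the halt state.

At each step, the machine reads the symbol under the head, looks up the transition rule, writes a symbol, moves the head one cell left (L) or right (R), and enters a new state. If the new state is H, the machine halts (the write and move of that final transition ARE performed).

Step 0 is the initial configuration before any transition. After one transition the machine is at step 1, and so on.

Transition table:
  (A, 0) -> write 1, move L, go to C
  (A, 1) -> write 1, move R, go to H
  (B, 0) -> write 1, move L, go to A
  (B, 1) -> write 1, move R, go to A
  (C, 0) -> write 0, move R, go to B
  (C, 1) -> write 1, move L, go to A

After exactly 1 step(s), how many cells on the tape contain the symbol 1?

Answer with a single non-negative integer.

Answer: 1

Derivation:
Step 1: in state A at pos 0, read 0 -> (A,0)->write 1,move L,goto C. Now: state=C, head=-1, tape[-2..1]=0010 (head:  ^)
Cells containing 1 after step 1: {0} -> 1 cell(s)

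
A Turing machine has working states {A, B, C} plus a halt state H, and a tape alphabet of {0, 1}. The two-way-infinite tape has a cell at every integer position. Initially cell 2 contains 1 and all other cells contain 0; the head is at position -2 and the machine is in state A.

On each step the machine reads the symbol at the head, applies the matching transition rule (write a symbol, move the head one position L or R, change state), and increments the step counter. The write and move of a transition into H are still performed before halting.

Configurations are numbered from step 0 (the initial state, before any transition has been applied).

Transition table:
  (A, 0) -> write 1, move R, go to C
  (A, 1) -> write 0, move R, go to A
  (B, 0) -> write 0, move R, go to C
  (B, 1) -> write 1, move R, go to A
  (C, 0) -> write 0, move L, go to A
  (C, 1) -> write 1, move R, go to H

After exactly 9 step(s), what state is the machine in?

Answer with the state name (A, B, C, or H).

Step 1: in state A at pos -2, read 0 -> (A,0)->write 1,move R,goto C. Now: state=C, head=-1, tape[-3..3]=0100010 (head:   ^)
Step 2: in state C at pos -1, read 0 -> (C,0)->write 0,move L,goto A. Now: state=A, head=-2, tape[-3..3]=0100010 (head:  ^)
Step 3: in state A at pos -2, read 1 -> (A,1)->write 0,move R,goto A. Now: state=A, head=-1, tape[-3..3]=0000010 (head:   ^)
Step 4: in state A at pos -1, read 0 -> (A,0)->write 1,move R,goto C. Now: state=C, head=0, tape[-3..3]=0010010 (head:    ^)
Step 5: in state C at pos 0, read 0 -> (C,0)->write 0,move L,goto A. Now: state=A, head=-1, tape[-3..3]=0010010 (head:   ^)
Step 6: in state A at pos -1, read 1 -> (A,1)->write 0,move R,goto A. Now: state=A, head=0, tape[-3..3]=0000010 (head:    ^)
Step 7: in state A at pos 0, read 0 -> (A,0)->write 1,move R,goto C. Now: state=C, head=1, tape[-3..3]=0001010 (head:     ^)
Step 8: in state C at pos 1, read 0 -> (C,0)->write 0,move L,goto A. Now: state=A, head=0, tape[-3..3]=0001010 (head:    ^)
Step 9: in state A at pos 0, read 1 -> (A,1)->write 0,move R,goto A. Now: state=A, head=1, tape[-3..3]=0000010 (head:     ^)

Answer: A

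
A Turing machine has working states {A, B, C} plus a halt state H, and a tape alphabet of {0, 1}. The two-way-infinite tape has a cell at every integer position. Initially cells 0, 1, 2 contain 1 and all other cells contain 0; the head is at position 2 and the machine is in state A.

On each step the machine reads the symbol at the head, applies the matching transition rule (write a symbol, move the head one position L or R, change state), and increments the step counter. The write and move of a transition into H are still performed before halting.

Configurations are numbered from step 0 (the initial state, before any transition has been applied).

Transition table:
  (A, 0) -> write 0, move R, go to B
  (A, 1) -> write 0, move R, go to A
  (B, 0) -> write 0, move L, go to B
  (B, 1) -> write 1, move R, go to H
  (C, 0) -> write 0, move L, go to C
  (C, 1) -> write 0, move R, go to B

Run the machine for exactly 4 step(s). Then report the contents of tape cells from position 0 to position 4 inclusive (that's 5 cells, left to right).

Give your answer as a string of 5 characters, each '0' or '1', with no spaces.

Step 1: in state A at pos 2, read 1 -> (A,1)->write 0,move R,goto A. Now: state=A, head=3, tape[-1..4]=011000 (head:     ^)
Step 2: in state A at pos 3, read 0 -> (A,0)->write 0,move R,goto B. Now: state=B, head=4, tape[-1..5]=0110000 (head:      ^)
Step 3: in state B at pos 4, read 0 -> (B,0)->write 0,move L,goto B. Now: state=B, head=3, tape[-1..5]=0110000 (head:     ^)
Step 4: in state B at pos 3, read 0 -> (B,0)->write 0,move L,goto B. Now: state=B, head=2, tape[-1..5]=0110000 (head:    ^)

Answer: 11000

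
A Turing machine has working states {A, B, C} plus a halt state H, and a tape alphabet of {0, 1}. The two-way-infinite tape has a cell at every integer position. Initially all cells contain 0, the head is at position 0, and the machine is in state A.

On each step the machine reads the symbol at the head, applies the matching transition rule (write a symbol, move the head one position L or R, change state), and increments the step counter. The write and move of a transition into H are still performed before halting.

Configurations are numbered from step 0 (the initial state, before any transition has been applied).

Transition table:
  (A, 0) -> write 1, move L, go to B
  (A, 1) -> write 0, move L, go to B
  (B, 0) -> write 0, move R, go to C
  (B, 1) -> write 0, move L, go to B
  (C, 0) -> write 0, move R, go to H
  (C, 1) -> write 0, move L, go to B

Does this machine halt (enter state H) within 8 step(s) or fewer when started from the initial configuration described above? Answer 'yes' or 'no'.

Answer: yes

Derivation:
Step 1: in state A at pos 0, read 0 -> (A,0)->write 1,move L,goto B. Now: state=B, head=-1, tape[-2..1]=0010 (head:  ^)
Step 2: in state B at pos -1, read 0 -> (B,0)->write 0,move R,goto C. Now: state=C, head=0, tape[-2..1]=0010 (head:   ^)
Step 3: in state C at pos 0, read 1 -> (C,1)->write 0,move L,goto B. Now: state=B, head=-1, tape[-2..1]=0000 (head:  ^)
Step 4: in state B at pos -1, read 0 -> (B,0)->write 0,move R,goto C. Now: state=C, head=0, tape[-2..1]=0000 (head:   ^)
Step 5: in state C at pos 0, read 0 -> (C,0)->write 0,move R,goto H. Now: state=H, head=1, tape[-2..2]=00000 (head:    ^)
State H reached at step 5; 5 <= 8 -> yes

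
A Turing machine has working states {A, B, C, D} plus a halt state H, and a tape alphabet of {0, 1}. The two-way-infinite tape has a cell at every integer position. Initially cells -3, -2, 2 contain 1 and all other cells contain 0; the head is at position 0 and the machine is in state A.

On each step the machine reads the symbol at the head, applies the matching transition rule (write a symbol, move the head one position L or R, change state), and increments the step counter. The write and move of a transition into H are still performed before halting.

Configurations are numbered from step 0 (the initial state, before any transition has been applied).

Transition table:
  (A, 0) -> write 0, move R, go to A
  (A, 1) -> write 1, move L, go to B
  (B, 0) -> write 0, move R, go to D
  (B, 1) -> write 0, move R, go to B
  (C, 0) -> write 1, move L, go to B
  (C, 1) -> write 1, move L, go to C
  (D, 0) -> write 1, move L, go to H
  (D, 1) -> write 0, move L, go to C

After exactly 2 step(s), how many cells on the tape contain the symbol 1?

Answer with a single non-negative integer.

Answer: 3

Derivation:
Step 1: in state A at pos 0, read 0 -> (A,0)->write 0,move R,goto A. Now: state=A, head=1, tape[-4..3]=01100010 (head:      ^)
Step 2: in state A at pos 1, read 0 -> (A,0)->write 0,move R,goto A. Now: state=A, head=2, tape[-4..3]=01100010 (head:       ^)
Cells containing 1 after step 2: {-3, -2, 2} -> 3 cell(s)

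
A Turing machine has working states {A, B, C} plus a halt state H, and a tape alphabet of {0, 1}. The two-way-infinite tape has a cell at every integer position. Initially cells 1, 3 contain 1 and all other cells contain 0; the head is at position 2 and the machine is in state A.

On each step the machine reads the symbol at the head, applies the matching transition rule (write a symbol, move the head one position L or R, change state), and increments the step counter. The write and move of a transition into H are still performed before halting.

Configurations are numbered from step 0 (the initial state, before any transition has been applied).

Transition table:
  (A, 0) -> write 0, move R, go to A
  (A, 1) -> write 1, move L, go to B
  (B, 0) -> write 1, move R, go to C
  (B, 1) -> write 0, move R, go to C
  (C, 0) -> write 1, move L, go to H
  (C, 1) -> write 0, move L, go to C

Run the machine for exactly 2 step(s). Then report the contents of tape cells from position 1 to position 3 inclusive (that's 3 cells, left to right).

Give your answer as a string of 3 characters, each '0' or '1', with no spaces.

Step 1: in state A at pos 2, read 0 -> (A,0)->write 0,move R,goto A. Now: state=A, head=3, tape[0..4]=01010 (head:    ^)
Step 2: in state A at pos 3, read 1 -> (A,1)->write 1,move L,goto B. Now: state=B, head=2, tape[0..4]=01010 (head:   ^)

Answer: 101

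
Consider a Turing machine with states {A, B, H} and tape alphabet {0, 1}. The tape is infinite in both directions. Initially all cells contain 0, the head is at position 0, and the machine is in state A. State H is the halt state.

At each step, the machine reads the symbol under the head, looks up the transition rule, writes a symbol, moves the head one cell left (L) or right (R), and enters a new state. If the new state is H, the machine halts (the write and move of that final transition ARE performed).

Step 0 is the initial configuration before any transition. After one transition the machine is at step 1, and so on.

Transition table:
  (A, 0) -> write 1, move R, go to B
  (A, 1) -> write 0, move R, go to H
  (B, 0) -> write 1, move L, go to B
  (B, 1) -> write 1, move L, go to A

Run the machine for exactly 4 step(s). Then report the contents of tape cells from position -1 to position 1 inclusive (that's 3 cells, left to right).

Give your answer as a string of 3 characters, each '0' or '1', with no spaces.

Answer: 111

Derivation:
Step 1: in state A at pos 0, read 0 -> (A,0)->write 1,move R,goto B. Now: state=B, head=1, tape[-1..2]=0100 (head:   ^)
Step 2: in state B at pos 1, read 0 -> (B,0)->write 1,move L,goto B. Now: state=B, head=0, tape[-1..2]=0110 (head:  ^)
Step 3: in state B at pos 0, read 1 -> (B,1)->write 1,move L,goto A. Now: state=A, head=-1, tape[-2..2]=00110 (head:  ^)
Step 4: in state A at pos -1, read 0 -> (A,0)->write 1,move R,goto B. Now: state=B, head=0, tape[-2..2]=01110 (head:   ^)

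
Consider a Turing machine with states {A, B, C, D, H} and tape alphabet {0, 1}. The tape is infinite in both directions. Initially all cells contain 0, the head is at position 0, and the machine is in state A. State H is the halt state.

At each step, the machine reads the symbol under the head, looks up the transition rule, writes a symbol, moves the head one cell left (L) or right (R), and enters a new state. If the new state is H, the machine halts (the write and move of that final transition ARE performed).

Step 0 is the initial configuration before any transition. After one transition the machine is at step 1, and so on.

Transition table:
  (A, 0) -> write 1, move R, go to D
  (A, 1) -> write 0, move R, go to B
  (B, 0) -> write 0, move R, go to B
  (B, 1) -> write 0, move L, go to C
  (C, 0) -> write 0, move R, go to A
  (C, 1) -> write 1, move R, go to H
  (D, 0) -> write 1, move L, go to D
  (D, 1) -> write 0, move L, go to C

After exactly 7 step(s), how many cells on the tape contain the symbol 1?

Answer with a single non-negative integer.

Step 1: in state A at pos 0, read 0 -> (A,0)->write 1,move R,goto D. Now: state=D, head=1, tape[-1..2]=0100 (head:   ^)
Step 2: in state D at pos 1, read 0 -> (D,0)->write 1,move L,goto D. Now: state=D, head=0, tape[-1..2]=0110 (head:  ^)
Step 3: in state D at pos 0, read 1 -> (D,1)->write 0,move L,goto C. Now: state=C, head=-1, tape[-2..2]=00010 (head:  ^)
Step 4: in state C at pos -1, read 0 -> (C,0)->write 0,move R,goto A. Now: state=A, head=0, tape[-2..2]=00010 (head:   ^)
Step 5: in state A at pos 0, read 0 -> (A,0)->write 1,move R,goto D. Now: state=D, head=1, tape[-2..2]=00110 (head:    ^)
Step 6: in state D at pos 1, read 1 -> (D,1)->write 0,move L,goto C. Now: state=C, head=0, tape[-2..2]=00100 (head:   ^)
Step 7: in state C at pos 0, read 1 -> (C,1)->write 1,move R,goto H. Now: state=H, head=1, tape[-2..2]=00100 (head:    ^)
Cells containing 1 after step 7: {0} -> 1 cell(s)

Answer: 1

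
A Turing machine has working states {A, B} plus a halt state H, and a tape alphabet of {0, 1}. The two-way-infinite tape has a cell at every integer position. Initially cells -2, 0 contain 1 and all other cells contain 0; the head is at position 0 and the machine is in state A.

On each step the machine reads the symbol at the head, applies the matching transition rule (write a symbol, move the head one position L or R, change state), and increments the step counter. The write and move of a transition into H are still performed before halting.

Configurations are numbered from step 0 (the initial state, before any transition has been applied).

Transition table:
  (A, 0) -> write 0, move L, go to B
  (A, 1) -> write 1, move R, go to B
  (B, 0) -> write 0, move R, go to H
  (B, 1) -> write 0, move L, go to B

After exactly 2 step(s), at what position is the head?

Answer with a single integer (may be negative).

Answer: 2

Derivation:
Step 1: in state A at pos 0, read 1 -> (A,1)->write 1,move R,goto B. Now: state=B, head=1, tape[-3..2]=010100 (head:     ^)
Step 2: in state B at pos 1, read 0 -> (B,0)->write 0,move R,goto H. Now: state=H, head=2, tape[-3..3]=0101000 (head:      ^)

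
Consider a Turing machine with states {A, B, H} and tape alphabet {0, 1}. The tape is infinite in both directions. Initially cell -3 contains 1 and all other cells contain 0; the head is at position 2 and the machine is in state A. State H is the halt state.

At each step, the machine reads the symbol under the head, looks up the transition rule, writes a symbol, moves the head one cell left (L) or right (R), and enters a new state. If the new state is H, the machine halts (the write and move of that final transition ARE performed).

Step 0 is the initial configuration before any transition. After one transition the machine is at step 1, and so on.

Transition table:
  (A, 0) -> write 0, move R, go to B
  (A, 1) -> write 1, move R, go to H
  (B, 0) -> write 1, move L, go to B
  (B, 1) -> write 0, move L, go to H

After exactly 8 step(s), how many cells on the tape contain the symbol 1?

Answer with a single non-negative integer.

Step 1: in state A at pos 2, read 0 -> (A,0)->write 0,move R,goto B. Now: state=B, head=3, tape[-4..4]=010000000 (head:        ^)
Step 2: in state B at pos 3, read 0 -> (B,0)->write 1,move L,goto B. Now: state=B, head=2, tape[-4..4]=010000010 (head:       ^)
Step 3: in state B at pos 2, read 0 -> (B,0)->write 1,move L,goto B. Now: state=B, head=1, tape[-4..4]=010000110 (head:      ^)
Step 4: in state B at pos 1, read 0 -> (B,0)->write 1,move L,goto B. Now: state=B, head=0, tape[-4..4]=010001110 (head:     ^)
Step 5: in state B at pos 0, read 0 -> (B,0)->write 1,move L,goto B. Now: state=B, head=-1, tape[-4..4]=010011110 (head:    ^)
Step 6: in state B at pos -1, read 0 -> (B,0)->write 1,move L,goto B. Now: state=B, head=-2, tape[-4..4]=010111110 (head:   ^)
Step 7: in state B at pos -2, read 0 -> (B,0)->write 1,move L,goto B. Now: state=B, head=-3, tape[-4..4]=011111110 (head:  ^)
Step 8: in state B at pos -3, read 1 -> (B,1)->write 0,move L,goto H. Now: state=H, head=-4, tape[-5..4]=0001111110 (head:  ^)
Cells containing 1 after step 8: {-2, -1, 0, 1, 2, 3} -> 6 cell(s)

Answer: 6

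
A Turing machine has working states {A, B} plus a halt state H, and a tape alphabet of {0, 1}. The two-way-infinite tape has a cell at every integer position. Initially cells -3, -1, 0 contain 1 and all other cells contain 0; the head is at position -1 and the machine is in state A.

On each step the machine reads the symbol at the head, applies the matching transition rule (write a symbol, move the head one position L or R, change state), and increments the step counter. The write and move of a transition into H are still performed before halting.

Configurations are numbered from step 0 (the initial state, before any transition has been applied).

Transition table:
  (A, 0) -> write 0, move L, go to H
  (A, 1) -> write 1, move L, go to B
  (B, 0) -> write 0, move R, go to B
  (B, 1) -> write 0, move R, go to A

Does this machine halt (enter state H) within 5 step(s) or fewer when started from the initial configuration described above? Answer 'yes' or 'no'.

Step 1: in state A at pos -1, read 1 -> (A,1)->write 1,move L,goto B. Now: state=B, head=-2, tape[-4..1]=010110 (head:   ^)
Step 2: in state B at pos -2, read 0 -> (B,0)->write 0,move R,goto B. Now: state=B, head=-1, tape[-4..1]=010110 (head:    ^)
Step 3: in state B at pos -1, read 1 -> (B,1)->write 0,move R,goto A. Now: state=A, head=0, tape[-4..1]=010010 (head:     ^)
Step 4: in state A at pos 0, read 1 -> (A,1)->write 1,move L,goto B. Now: state=B, head=-1, tape[-4..1]=010010 (head:    ^)
Step 5: in state B at pos -1, read 0 -> (B,0)->write 0,move R,goto B. Now: state=B, head=0, tape[-4..1]=010010 (head:     ^)
After 5 step(s): state = B (not H) -> not halted within 5 -> no

Answer: no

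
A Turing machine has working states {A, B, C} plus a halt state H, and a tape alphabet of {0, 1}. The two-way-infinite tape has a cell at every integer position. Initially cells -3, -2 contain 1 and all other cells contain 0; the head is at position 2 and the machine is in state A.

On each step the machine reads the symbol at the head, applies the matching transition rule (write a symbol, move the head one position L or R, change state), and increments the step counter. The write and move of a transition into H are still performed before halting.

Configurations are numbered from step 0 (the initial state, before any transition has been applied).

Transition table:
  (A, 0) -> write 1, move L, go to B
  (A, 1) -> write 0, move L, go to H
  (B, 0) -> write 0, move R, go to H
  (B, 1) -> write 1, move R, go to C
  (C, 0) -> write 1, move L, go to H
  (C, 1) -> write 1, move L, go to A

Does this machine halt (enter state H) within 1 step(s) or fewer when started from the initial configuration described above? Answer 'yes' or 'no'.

Answer: no

Derivation:
Step 1: in state A at pos 2, read 0 -> (A,0)->write 1,move L,goto B. Now: state=B, head=1, tape[-4..3]=01100010 (head:      ^)
After 1 step(s): state = B (not H) -> not halted within 1 -> no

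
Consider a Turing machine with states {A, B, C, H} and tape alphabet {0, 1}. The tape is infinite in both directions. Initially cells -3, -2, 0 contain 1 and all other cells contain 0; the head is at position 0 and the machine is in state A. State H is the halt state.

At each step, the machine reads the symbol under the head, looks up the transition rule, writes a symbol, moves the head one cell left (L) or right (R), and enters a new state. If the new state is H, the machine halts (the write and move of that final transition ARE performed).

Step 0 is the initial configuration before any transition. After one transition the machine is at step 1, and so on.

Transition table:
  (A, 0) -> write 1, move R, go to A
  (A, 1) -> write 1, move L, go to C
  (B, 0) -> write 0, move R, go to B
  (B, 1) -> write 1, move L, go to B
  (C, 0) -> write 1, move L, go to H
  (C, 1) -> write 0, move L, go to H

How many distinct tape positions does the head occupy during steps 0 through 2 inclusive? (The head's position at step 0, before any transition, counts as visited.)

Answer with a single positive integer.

Answer: 3

Derivation:
Step 1: in state A at pos 0, read 1 -> (A,1)->write 1,move L,goto C. Now: state=C, head=-1, tape[-4..1]=011010 (head:    ^)
Step 2: in state C at pos -1, read 0 -> (C,0)->write 1,move L,goto H. Now: state=H, head=-2, tape[-4..1]=011110 (head:   ^)
Head positions at steps 0..2: starting at 0, distinct positions visited = {-2, -1, 0} -> 3 position(s)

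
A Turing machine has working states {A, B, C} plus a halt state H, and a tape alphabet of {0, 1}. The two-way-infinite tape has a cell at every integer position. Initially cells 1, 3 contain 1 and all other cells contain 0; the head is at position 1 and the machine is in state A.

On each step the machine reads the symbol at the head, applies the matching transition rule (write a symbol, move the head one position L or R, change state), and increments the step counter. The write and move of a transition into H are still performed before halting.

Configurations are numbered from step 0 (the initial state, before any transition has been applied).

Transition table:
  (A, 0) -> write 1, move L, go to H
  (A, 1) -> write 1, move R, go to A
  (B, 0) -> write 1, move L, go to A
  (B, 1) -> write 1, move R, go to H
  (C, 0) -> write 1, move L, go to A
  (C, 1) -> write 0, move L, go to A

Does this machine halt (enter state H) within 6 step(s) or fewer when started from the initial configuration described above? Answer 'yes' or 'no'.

Answer: yes

Derivation:
Step 1: in state A at pos 1, read 1 -> (A,1)->write 1,move R,goto A. Now: state=A, head=2, tape[0..4]=01010 (head:   ^)
Step 2: in state A at pos 2, read 0 -> (A,0)->write 1,move L,goto H. Now: state=H, head=1, tape[0..4]=01110 (head:  ^)
State H reached at step 2; 2 <= 6 -> yes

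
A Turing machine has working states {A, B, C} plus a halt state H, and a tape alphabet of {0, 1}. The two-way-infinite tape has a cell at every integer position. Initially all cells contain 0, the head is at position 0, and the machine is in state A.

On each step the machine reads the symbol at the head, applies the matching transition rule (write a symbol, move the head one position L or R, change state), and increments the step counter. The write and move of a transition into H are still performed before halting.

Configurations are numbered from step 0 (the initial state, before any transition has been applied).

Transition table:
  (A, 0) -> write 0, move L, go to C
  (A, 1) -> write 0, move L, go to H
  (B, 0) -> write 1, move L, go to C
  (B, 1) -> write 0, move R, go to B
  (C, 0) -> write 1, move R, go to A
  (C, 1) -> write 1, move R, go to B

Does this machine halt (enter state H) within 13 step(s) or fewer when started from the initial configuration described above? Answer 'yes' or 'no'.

Answer: yes

Derivation:
Step 1: in state A at pos 0, read 0 -> (A,0)->write 0,move L,goto C. Now: state=C, head=-1, tape[-2..1]=0000 (head:  ^)
Step 2: in state C at pos -1, read 0 -> (C,0)->write 1,move R,goto A. Now: state=A, head=0, tape[-2..1]=0100 (head:   ^)
Step 3: in state A at pos 0, read 0 -> (A,0)->write 0,move L,goto C. Now: state=C, head=-1, tape[-2..1]=0100 (head:  ^)
Step 4: in state C at pos -1, read 1 -> (C,1)->write 1,move R,goto B. Now: state=B, head=0, tape[-2..1]=0100 (head:   ^)
Step 5: in state B at pos 0, read 0 -> (B,0)->write 1,move L,goto C. Now: state=C, head=-1, tape[-2..1]=0110 (head:  ^)
Step 6: in state C at pos -1, read 1 -> (C,1)->write 1,move R,goto B. Now: state=B, head=0, tape[-2..1]=0110 (head:   ^)
Step 7: in state B at pos 0, read 1 -> (B,1)->write 0,move R,goto B. Now: state=B, head=1, tape[-2..2]=01000 (head:    ^)
Step 8: in state B at pos 1, read 0 -> (B,0)->write 1,move L,goto C. Now: state=C, head=0, tape[-2..2]=01010 (head:   ^)
Step 9: in state C at pos 0, read 0 -> (C,0)->write 1,move R,goto A. Now: state=A, head=1, tape[-2..2]=01110 (head:    ^)
Step 10: in state A at pos 1, read 1 -> (A,1)->write 0,move L,goto H. Now: state=H, head=0, tape[-2..2]=01100 (head:   ^)
State H reached at step 10; 10 <= 13 -> yes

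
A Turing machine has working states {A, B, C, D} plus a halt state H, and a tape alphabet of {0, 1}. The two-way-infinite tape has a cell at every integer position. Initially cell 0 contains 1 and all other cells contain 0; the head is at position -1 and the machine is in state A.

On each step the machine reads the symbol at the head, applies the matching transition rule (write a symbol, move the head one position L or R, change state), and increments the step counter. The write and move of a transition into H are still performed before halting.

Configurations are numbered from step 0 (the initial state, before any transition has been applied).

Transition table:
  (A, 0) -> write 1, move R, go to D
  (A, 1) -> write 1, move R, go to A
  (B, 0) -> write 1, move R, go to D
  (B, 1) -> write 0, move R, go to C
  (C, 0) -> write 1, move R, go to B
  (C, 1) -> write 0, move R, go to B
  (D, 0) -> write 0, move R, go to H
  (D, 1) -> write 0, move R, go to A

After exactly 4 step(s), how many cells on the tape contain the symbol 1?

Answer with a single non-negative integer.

Step 1: in state A at pos -1, read 0 -> (A,0)->write 1,move R,goto D. Now: state=D, head=0, tape[-2..1]=0110 (head:   ^)
Step 2: in state D at pos 0, read 1 -> (D,1)->write 0,move R,goto A. Now: state=A, head=1, tape[-2..2]=01000 (head:    ^)
Step 3: in state A at pos 1, read 0 -> (A,0)->write 1,move R,goto D. Now: state=D, head=2, tape[-2..3]=010100 (head:     ^)
Step 4: in state D at pos 2, read 0 -> (D,0)->write 0,move R,goto H. Now: state=H, head=3, tape[-2..4]=0101000 (head:      ^)
Cells containing 1 after step 4: {-1, 1} -> 2 cell(s)

Answer: 2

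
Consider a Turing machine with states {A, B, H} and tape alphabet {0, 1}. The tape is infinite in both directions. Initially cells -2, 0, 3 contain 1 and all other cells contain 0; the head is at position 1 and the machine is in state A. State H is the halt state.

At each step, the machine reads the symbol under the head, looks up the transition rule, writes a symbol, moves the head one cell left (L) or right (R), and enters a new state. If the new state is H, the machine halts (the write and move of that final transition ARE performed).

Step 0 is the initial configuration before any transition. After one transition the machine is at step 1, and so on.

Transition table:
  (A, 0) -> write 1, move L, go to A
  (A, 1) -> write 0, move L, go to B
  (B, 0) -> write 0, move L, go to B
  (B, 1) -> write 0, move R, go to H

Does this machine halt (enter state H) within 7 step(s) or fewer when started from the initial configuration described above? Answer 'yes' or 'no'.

Answer: yes

Derivation:
Step 1: in state A at pos 1, read 0 -> (A,0)->write 1,move L,goto A. Now: state=A, head=0, tape[-3..4]=01011010 (head:    ^)
Step 2: in state A at pos 0, read 1 -> (A,1)->write 0,move L,goto B. Now: state=B, head=-1, tape[-3..4]=01001010 (head:   ^)
Step 3: in state B at pos -1, read 0 -> (B,0)->write 0,move L,goto B. Now: state=B, head=-2, tape[-3..4]=01001010 (head:  ^)
Step 4: in state B at pos -2, read 1 -> (B,1)->write 0,move R,goto H. Now: state=H, head=-1, tape[-3..4]=00001010 (head:   ^)
State H reached at step 4; 4 <= 7 -> yes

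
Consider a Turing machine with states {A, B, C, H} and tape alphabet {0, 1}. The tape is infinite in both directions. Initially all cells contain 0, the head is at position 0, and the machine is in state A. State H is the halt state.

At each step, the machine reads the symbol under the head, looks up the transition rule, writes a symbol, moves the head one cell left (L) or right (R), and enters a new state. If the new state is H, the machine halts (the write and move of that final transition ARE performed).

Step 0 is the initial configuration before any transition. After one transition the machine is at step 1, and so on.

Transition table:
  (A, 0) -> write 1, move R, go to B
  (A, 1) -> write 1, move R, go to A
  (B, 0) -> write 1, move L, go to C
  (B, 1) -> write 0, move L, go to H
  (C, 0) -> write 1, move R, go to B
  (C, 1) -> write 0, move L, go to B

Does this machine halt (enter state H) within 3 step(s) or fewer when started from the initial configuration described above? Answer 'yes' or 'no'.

Step 1: in state A at pos 0, read 0 -> (A,0)->write 1,move R,goto B. Now: state=B, head=1, tape[-1..2]=0100 (head:   ^)
Step 2: in state B at pos 1, read 0 -> (B,0)->write 1,move L,goto C. Now: state=C, head=0, tape[-1..2]=0110 (head:  ^)
Step 3: in state C at pos 0, read 1 -> (C,1)->write 0,move L,goto B. Now: state=B, head=-1, tape[-2..2]=00010 (head:  ^)
After 3 step(s): state = B (not H) -> not halted within 3 -> no

Answer: no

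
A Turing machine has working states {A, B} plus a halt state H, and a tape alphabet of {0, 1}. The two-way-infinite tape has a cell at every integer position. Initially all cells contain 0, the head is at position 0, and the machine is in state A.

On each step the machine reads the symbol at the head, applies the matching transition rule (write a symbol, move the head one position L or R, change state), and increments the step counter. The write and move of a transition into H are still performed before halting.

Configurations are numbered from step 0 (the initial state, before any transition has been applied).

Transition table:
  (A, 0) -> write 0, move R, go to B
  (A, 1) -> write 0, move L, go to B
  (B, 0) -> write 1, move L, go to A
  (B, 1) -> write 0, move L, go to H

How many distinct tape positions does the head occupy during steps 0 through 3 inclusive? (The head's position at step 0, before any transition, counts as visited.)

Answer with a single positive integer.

Step 1: in state A at pos 0, read 0 -> (A,0)->write 0,move R,goto B. Now: state=B, head=1, tape[-1..2]=0000 (head:   ^)
Step 2: in state B at pos 1, read 0 -> (B,0)->write 1,move L,goto A. Now: state=A, head=0, tape[-1..2]=0010 (head:  ^)
Step 3: in state A at pos 0, read 0 -> (A,0)->write 0,move R,goto B. Now: state=B, head=1, tape[-1..2]=0010 (head:   ^)
Head positions at steps 0..3: starting at 0, distinct positions visited = {0, 1} -> 2 position(s)

Answer: 2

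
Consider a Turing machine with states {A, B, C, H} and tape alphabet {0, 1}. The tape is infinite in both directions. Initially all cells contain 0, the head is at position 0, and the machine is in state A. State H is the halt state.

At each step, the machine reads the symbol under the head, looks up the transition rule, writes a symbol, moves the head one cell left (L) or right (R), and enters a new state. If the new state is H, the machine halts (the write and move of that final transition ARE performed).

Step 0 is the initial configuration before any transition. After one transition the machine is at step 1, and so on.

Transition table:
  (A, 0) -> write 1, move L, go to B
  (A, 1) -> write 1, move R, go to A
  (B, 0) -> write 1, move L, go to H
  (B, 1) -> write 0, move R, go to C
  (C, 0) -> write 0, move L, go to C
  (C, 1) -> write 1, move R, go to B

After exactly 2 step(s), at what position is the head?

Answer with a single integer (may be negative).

Step 1: in state A at pos 0, read 0 -> (A,0)->write 1,move L,goto B. Now: state=B, head=-1, tape[-2..1]=0010 (head:  ^)
Step 2: in state B at pos -1, read 0 -> (B,0)->write 1,move L,goto H. Now: state=H, head=-2, tape[-3..1]=00110 (head:  ^)

Answer: -2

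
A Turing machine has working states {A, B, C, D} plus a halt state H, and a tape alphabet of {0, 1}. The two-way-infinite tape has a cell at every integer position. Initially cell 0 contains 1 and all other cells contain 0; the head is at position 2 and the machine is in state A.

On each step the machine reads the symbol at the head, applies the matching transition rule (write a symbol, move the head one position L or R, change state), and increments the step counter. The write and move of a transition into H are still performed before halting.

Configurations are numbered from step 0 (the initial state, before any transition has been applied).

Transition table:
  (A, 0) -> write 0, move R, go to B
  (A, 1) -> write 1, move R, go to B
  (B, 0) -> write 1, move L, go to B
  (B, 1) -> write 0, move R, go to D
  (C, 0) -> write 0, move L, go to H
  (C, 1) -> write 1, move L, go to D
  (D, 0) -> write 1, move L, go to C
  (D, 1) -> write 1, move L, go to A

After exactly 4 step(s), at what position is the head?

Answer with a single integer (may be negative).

Step 1: in state A at pos 2, read 0 -> (A,0)->write 0,move R,goto B. Now: state=B, head=3, tape[-1..4]=010000 (head:     ^)
Step 2: in state B at pos 3, read 0 -> (B,0)->write 1,move L,goto B. Now: state=B, head=2, tape[-1..4]=010010 (head:    ^)
Step 3: in state B at pos 2, read 0 -> (B,0)->write 1,move L,goto B. Now: state=B, head=1, tape[-1..4]=010110 (head:   ^)
Step 4: in state B at pos 1, read 0 -> (B,0)->write 1,move L,goto B. Now: state=B, head=0, tape[-1..4]=011110 (head:  ^)

Answer: 0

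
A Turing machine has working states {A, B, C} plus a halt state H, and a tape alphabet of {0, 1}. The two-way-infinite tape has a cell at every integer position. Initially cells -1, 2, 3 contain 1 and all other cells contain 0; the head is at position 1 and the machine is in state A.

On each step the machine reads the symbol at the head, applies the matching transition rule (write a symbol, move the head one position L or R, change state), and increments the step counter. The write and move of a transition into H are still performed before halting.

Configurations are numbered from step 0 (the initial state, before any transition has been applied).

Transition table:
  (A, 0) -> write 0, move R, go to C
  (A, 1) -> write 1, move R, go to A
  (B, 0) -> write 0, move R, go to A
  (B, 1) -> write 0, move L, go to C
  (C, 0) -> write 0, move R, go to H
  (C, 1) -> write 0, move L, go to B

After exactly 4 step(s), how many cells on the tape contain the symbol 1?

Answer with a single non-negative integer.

Answer: 2

Derivation:
Step 1: in state A at pos 1, read 0 -> (A,0)->write 0,move R,goto C. Now: state=C, head=2, tape[-2..4]=0100110 (head:     ^)
Step 2: in state C at pos 2, read 1 -> (C,1)->write 0,move L,goto B. Now: state=B, head=1, tape[-2..4]=0100010 (head:    ^)
Step 3: in state B at pos 1, read 0 -> (B,0)->write 0,move R,goto A. Now: state=A, head=2, tape[-2..4]=0100010 (head:     ^)
Step 4: in state A at pos 2, read 0 -> (A,0)->write 0,move R,goto C. Now: state=C, head=3, tape[-2..4]=0100010 (head:      ^)
Cells containing 1 after step 4: {-1, 3} -> 2 cell(s)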